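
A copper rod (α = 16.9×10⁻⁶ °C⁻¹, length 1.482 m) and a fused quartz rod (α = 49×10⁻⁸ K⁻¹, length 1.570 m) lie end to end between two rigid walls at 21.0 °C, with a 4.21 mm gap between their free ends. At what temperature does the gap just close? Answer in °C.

Gap closes when ΔL₁ + ΔL₂ = 4.21 mm = 4.21×10⁻³ m
(α₁L₁ + α₂L₂)ΔT = g
α₁L₁ + α₂L₂ = 16.9×10⁻⁶×1.482 + 49×10⁻⁸×1.570 = 2.58151×10⁻⁵ m/K
ΔT = 4.21×10⁻³ / 2.58151×10⁻⁵ = 163.08 K
T = 21.0 + 163.08 = 184.08 °C

T = 184 °C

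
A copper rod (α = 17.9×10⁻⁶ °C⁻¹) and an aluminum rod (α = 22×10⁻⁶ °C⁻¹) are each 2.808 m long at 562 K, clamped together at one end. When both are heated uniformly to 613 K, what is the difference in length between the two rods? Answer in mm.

ΔT = 51 K
copper: ΔL = 17.9×10⁻⁶ × 2.808 m × 51 = 2.5634×10⁻³ m = 2.5634 mm
aluminum: ΔL = 22×10⁻⁶ × 2.808 m × 51 = 3.1506×10⁻³ m = 3.1506 mm
difference = 3.1506 − 2.5634 = 0.5872 mm

0.587 mm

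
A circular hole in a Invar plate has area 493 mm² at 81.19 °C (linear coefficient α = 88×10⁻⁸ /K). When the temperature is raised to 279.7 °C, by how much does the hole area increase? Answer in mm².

ΔA = 0.172 mm²

Area coefficient ≈ 2α; |ΔT| = 198.51 K
ΔA = 2αA₀ΔT = 2(88×10⁻⁸)(493)(198.51) = 0.172 mm²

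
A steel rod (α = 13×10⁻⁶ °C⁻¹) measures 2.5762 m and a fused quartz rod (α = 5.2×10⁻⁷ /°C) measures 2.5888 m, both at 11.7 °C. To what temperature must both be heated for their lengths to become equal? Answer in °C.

L₁(1 + α₁ΔT) = L₂(1 + α₂ΔT) ⇒ ΔT = (L₂ − L₁)/(α₁L₁ − α₂L₂)
L₂ − L₁ = 2.5888 − 2.5762 = 1.26×10⁻² m
α₁L₁ − α₂L₂ = 13×10⁻⁶×2.5762 − 5.2×10⁻⁷×2.5888 = 3.2144424×10⁻⁵ m/K
ΔT = 1.26×10⁻² / 3.2144424×10⁻⁵ = 391.981 K
T = 11.7 + 391.981 = 403.681 °C

T = 403.7 °C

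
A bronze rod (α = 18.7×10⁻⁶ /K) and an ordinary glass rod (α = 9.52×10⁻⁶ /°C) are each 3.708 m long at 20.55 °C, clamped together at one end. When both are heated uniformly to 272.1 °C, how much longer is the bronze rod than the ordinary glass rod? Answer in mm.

8.56 mm

ΔT = 251.55 K
bronze: ΔL = 18.7×10⁻⁶ × 3.708 m × 251.55 = 1.7442×10⁻² m = 17.442 mm
ordinary glass: ΔL = 9.52×10⁻⁶ × 3.708 m × 251.55 = 8.8798×10⁻³ m = 8.8798 mm
difference = 17.442 − 8.8798 = 8.5622 mm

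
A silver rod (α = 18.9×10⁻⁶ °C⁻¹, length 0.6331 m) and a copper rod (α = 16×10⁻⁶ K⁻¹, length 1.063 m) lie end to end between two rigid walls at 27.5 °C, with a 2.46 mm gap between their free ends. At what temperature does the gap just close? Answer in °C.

T = 112 °C

Gap closes when ΔL₁ + ΔL₂ = 2.46 mm = 2.46×10⁻³ m
(α₁L₁ + α₂L₂)ΔT = g
α₁L₁ + α₂L₂ = 18.9×10⁻⁶×0.6331 + 16×10⁻⁶×1.063 = 2.897359×10⁻⁵ m/K
ΔT = 2.46×10⁻³ / 2.897359×10⁻⁵ = 84.90 K
T = 27.5 + 84.90 = 112.40 °C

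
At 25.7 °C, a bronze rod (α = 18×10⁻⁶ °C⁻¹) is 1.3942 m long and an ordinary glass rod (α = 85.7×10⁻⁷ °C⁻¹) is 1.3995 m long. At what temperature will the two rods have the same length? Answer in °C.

T = 430.2 °C

Equal length when α₁L₁ΔT − α₂L₂ΔT = L₂ − L₁ = 5.30×10⁻³ m
α₁L₁ = 2.50956×10⁻⁵, α₂L₂ = 1.1993715×10⁻⁵ → Δ(αL) = 1.3101885×10⁻⁵ m/K
ΔT = 5.30×10⁻³ / 1.3101885×10⁻⁵ = 404.522 K, so T = 25.7 + 404.522 = 430.222 °C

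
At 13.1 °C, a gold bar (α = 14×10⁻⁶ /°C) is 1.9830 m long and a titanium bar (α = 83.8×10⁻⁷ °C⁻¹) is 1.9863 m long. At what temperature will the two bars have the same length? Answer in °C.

Equal length when α₁L₁ΔT − α₂L₂ΔT = L₂ − L₁ = 3.30×10⁻³ m
α₁L₁ = 2.7762×10⁻⁵, α₂L₂ = 1.6645194×10⁻⁵ → Δ(αL) = 1.1116806×10⁻⁵ m/K
ΔT = 3.30×10⁻³ / 1.1116806×10⁻⁵ = 296.848 K, so T = 13.1 + 296.848 = 309.948 °C

T = 309.9 °C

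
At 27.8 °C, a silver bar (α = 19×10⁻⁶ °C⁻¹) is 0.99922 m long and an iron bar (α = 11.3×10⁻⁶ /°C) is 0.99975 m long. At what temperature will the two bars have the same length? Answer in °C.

L₁(1 + α₁ΔT) = L₂(1 + α₂ΔT) ⇒ ΔT = (L₂ − L₁)/(α₁L₁ − α₂L₂)
L₂ − L₁ = 0.99975 − 0.99922 = 5.30×10⁻⁴ m
α₁L₁ − α₂L₂ = 19×10⁻⁶×0.99922 − 11.3×10⁻⁶×0.99975 = 7.688005×10⁻⁶ m/K
ΔT = 5.30×10⁻⁴ / 7.688005×10⁻⁶ = 68.9386 K
T = 27.8 + 68.9386 = 96.7386 °C

T = 96.74 °C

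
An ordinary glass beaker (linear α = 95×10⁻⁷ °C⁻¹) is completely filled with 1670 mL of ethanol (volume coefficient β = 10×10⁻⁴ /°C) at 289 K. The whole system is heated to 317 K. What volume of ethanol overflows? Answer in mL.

The beaker also expands: β_container ≈ 3α = 2.85×10⁻⁵ /K
Net overflow = V₀(β_liq − 3α_cont)ΔT
β − 3α = 1.00×10⁻³ − 2.85×10⁻⁵ = 9.715×10⁻⁴ /K; ΔT = 28 K
ΔV = 1670 × 9.715×10⁻⁴ × 28 = 45.4 mL

45.4 mL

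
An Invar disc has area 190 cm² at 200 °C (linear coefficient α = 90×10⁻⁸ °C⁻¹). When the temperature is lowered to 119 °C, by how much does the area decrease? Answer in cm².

ΔA = 0.0277 cm²

Area coefficient ≈ 2α; |ΔT| = 81 K
ΔA = 2αA₀ΔT = 2(90×10⁻⁸)(190)(81) = 0.0277 cm²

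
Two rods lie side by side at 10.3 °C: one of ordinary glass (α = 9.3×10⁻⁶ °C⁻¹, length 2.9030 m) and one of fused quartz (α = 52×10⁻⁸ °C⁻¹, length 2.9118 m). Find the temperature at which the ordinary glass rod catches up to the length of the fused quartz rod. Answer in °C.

L₁(1 + α₁ΔT) = L₂(1 + α₂ΔT) ⇒ ΔT = (L₂ − L₁)/(α₁L₁ − α₂L₂)
L₂ − L₁ = 2.9118 − 2.9030 = 8.80×10⁻³ m
α₁L₁ − α₂L₂ = 9.3×10⁻⁶×2.9030 − 52×10⁻⁸×2.9118 = 2.5483764×10⁻⁵ m/K
ΔT = 8.80×10⁻³ / 2.5483764×10⁻⁵ = 345.318 K
T = 10.3 + 345.318 = 355.618 °C

T = 355.6 °C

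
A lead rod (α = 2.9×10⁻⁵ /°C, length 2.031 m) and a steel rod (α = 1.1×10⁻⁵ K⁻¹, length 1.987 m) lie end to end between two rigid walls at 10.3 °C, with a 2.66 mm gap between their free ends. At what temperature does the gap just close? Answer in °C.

T = 43.2 °C

α₁L₁ = 5.8899×10⁻⁵ m/K, α₂L₂ = 2.1857×10⁻⁵ m/K → total 8.0756×10⁻⁵ m/K
ΔT = g/(α₁L₁+α₂L₂) = 2.66×10⁻³ / 8.0756×10⁻⁵ = 32.939 K
T = 10.3 + 32.939 = 43.239 °C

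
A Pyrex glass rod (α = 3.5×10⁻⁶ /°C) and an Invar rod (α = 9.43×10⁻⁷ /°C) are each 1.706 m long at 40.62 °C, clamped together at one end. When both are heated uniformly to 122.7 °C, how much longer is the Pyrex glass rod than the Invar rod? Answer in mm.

ΔT = 82.08 K
Pyrex glass: ΔL = 3.5×10⁻⁶ × 1.706 m × 82.08 = 4.9010×10⁻⁴ m = 0.49010 mm
Invar: ΔL = 9.43×10⁻⁷ × 1.706 m × 82.08 = 1.3205×10⁻⁴ m = 0.13205 mm
difference = 0.49010 − 0.13205 = 0.35805 mm

0.358 mm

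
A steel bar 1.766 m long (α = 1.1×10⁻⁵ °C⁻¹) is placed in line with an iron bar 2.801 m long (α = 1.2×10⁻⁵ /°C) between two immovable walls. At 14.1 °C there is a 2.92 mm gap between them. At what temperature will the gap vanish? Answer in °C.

Gap closes when ΔL₁ + ΔL₂ = 2.92 mm = 2.92×10⁻³ m
(α₁L₁ + α₂L₂)ΔT = g
α₁L₁ + α₂L₂ = 1.1×10⁻⁵×1.766 + 1.2×10⁻⁵×2.801 = 5.3038×10⁻⁵ m/K
ΔT = 2.92×10⁻³ / 5.3038×10⁻⁵ = 55.055 K
T = 14.1 + 55.055 = 69.155 °C

T = 69.2 °C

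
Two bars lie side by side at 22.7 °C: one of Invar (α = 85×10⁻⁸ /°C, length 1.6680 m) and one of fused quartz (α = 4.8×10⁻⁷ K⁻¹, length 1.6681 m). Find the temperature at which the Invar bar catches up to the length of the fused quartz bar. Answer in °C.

T = 184.7 °C

L₁(1 + α₁ΔT) = L₂(1 + α₂ΔT) ⇒ ΔT = (L₂ − L₁)/(α₁L₁ − α₂L₂)
L₂ − L₁ = 1.6681 − 1.6680 = 1.00×10⁻⁴ m
α₁L₁ − α₂L₂ = 85×10⁻⁸×1.6680 − 4.8×10⁻⁷×1.6681 = 6.17112×10⁻⁷ m/K
ΔT = 1.00×10⁻⁴ / 6.17112×10⁻⁷ = 162.045 K
T = 22.7 + 162.045 = 184.745 °C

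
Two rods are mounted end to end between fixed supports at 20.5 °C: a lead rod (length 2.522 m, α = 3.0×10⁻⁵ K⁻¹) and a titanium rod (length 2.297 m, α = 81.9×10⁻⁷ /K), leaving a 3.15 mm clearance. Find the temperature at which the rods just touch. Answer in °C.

α₁L₁ = 7.566×10⁻⁵ m/K, α₂L₂ = 1.881243×10⁻⁵ m/K → total 9.447243×10⁻⁵ m/K
ΔT = g/(α₁L₁+α₂L₂) = 3.15×10⁻³ / 9.447243×10⁻⁵ = 33.343 K
T = 20.5 + 33.343 = 53.843 °C

T = 53.8 °C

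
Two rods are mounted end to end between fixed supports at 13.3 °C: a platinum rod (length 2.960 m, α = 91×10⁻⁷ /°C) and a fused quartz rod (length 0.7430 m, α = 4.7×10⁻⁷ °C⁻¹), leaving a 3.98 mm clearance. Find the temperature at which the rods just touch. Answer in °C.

T = 159 °C

Gap closes when ΔL₁ + ΔL₂ = 3.98 mm = 3.98×10⁻³ m
(α₁L₁ + α₂L₂)ΔT = g
α₁L₁ + α₂L₂ = 91×10⁻⁷×2.960 + 4.7×10⁻⁷×0.7430 = 2.728521×10⁻⁵ m/K
ΔT = 3.98×10⁻³ / 2.728521×10⁻⁵ = 145.87 K
T = 13.3 + 145.87 = 159.17 °C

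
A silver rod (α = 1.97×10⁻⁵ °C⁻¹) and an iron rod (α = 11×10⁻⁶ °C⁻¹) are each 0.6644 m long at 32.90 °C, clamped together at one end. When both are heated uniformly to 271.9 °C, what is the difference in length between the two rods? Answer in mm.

ΔT = 239.00 K
silver: ΔL = 1.97×10⁻⁵ × 0.6644 m × 239.00 = 3.1282×10⁻³ m = 3.1282 mm
iron: ΔL = 11×10⁻⁶ × 0.6644 m × 239.00 = 1.7467×10⁻³ m = 1.7467 mm
difference = 3.1282 − 1.7467 = 1.3815 mm

1.38 mm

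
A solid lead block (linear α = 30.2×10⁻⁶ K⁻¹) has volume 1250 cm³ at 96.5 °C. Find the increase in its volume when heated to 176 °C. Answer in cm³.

Isotropic solid: β ≈ 3α = 9.1×10⁻⁵ /K; ΔT = 79.5 K
ΔV = 3αV₀ΔT = 3(30.2×10⁻⁶)(1250)(79.5) = 9.00 cm³

ΔV = 9.00 cm³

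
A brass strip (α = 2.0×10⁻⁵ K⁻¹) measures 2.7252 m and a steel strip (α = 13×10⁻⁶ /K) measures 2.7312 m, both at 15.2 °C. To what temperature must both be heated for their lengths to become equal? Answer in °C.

L₁(1 + α₁ΔT) = L₂(1 + α₂ΔT) ⇒ ΔT = (L₂ − L₁)/(α₁L₁ − α₂L₂)
L₂ − L₁ = 2.7312 − 2.7252 = 6.00×10⁻³ m
α₁L₁ − α₂L₂ = 2.0×10⁻⁵×2.7252 − 13×10⁻⁶×2.7312 = 1.89984×10⁻⁵ m/K
ΔT = 6.00×10⁻³ / 1.89984×10⁻⁵ = 315.816 K
T = 15.2 + 315.816 = 331.016 °C

T = 331.0 °C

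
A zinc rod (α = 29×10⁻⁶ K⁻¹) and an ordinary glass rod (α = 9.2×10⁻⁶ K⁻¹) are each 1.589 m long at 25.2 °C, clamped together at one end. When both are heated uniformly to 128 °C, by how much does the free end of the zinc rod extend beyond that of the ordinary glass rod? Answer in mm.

3.23 mm

ΔT = 102.8 K
zinc: ΔL = 29×10⁻⁶ × 1.589 m × 102.8 = 4.7371×10⁻³ m = 4.7371 mm
ordinary glass: ΔL = 9.2×10⁻⁶ × 1.589 m × 102.8 = 1.5028×10⁻³ m = 1.5028 mm
difference = 4.7371 − 1.5028 = 3.2343 mm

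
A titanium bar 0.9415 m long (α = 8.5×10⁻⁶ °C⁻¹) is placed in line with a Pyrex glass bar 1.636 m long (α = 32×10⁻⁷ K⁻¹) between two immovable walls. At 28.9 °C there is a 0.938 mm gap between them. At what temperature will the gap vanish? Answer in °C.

α₁L₁ = 8.00275×10⁻⁶ m/K, α₂L₂ = 5.2352×10⁻⁶ m/K → total 1.323795×10⁻⁵ m/K
ΔT = g/(α₁L₁+α₂L₂) = 9.38×10⁻⁴ / 1.323795×10⁻⁵ = 70.857 K
T = 28.9 + 70.857 = 99.757 °C

T = 99.8 °C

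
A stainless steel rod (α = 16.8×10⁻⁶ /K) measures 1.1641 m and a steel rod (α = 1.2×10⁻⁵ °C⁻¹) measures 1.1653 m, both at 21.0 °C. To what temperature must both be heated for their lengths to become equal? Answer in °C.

T = 236.3 °C

Equal length when α₁L₁ΔT − α₂L₂ΔT = L₂ − L₁ = 1.20×10⁻³ m
α₁L₁ = 1.955688×10⁻⁵, α₂L₂ = 1.39836×10⁻⁵ → Δ(αL) = 5.57328×10⁻⁶ m/K
ΔT = 1.20×10⁻³ / 5.57328×10⁻⁶ = 215.313 K, so T = 21.0 + 215.313 = 236.313 °C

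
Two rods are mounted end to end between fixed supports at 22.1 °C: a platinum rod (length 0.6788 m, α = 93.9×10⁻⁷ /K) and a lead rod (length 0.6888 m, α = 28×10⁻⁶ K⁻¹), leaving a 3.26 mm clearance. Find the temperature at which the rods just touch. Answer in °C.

Gap closes when ΔL₁ + ΔL₂ = 3.26 mm = 3.26×10⁻³ m
(α₁L₁ + α₂L₂)ΔT = g
α₁L₁ + α₂L₂ = 93.9×10⁻⁷×0.6788 + 28×10⁻⁶×0.6888 = 2.5660332×10⁻⁵ m/K
ΔT = 3.26×10⁻³ / 2.5660332×10⁻⁵ = 127.04 K
T = 22.1 + 127.04 = 149.14 °C

T = 149 °C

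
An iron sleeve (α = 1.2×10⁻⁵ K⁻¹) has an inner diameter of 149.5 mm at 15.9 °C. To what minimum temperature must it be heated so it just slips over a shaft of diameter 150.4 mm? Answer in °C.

Required Δd = 150.4 − 149.5 = 0.9 mm
Δd = αd₀ΔT ⇒ ΔT = Δd/(αd₀) = 0.9 / (1.2×10⁻⁵ × 149.5) = 501.67 K
T_min = 15.9 + 501.67 = 517.57 °C

T = 518 °C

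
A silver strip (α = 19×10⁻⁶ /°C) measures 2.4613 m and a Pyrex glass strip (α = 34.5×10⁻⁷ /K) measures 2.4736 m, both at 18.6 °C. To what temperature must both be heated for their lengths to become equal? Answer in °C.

L₁(1 + α₁ΔT) = L₂(1 + α₂ΔT) ⇒ ΔT = (L₂ − L₁)/(α₁L₁ − α₂L₂)
L₂ − L₁ = 2.4736 − 2.4613 = 1.23×10⁻² m
α₁L₁ − α₂L₂ = 19×10⁻⁶×2.4613 − 34.5×10⁻⁷×2.4736 = 3.823078×10⁻⁵ m/K
ΔT = 1.23×10⁻² / 3.823078×10⁻⁵ = 321.730 K
T = 18.6 + 321.730 = 340.330 °C

T = 340.3 °C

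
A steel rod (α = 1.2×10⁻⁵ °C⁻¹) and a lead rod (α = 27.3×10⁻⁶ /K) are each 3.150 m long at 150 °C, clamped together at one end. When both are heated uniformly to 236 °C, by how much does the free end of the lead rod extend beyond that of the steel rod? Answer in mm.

ΔT = 86 K
steel: ΔL = 1.2×10⁻⁵ × 3.150 m × 86 = 3.2508×10⁻³ m = 3.2508 mm
lead: ΔL = 27.3×10⁻⁶ × 3.150 m × 86 = 7.3956×10⁻³ m = 7.3956 mm
difference = 7.3956 − 3.2508 = 4.1448 mm

4.14 mm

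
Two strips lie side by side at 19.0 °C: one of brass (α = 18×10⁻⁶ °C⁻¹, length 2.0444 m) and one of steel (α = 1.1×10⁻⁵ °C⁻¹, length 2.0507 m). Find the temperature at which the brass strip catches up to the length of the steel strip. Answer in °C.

T = 461.4 °C

Equal length when α₁L₁ΔT − α₂L₂ΔT = L₂ − L₁ = 6.30×10⁻³ m
α₁L₁ = 3.67992×10⁻⁵, α₂L₂ = 2.25577×10⁻⁵ → Δ(αL) = 1.42415×10⁻⁵ m/K
ΔT = 6.30×10⁻³ / 1.42415×10⁻⁵ = 442.369 K, so T = 19.0 + 442.369 = 461.369 °C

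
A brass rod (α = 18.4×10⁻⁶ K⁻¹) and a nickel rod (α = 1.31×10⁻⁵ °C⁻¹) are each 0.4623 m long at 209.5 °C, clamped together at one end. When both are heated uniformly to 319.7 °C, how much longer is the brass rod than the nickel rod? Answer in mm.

ΔT = 110.2 K
brass: ΔL = 18.4×10⁻⁶ × 0.4623 m × 110.2 = 9.3740×10⁻⁴ m = 0.93740 mm
nickel: ΔL = 1.31×10⁻⁵ × 0.4623 m × 110.2 = 6.6739×10⁻⁴ m = 0.66739 mm
difference = 0.93740 − 0.66739 = 0.27001 mm

0.270 mm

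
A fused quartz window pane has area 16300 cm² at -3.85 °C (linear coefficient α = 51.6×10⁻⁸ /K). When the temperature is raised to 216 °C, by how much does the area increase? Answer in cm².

Area coefficient ≈ 2α; |ΔT| = 219.85 K
ΔA = 2αA₀ΔT = 2(51.6×10⁻⁸)(16300)(219.85) = 3.70 cm²

ΔA = 3.70 cm²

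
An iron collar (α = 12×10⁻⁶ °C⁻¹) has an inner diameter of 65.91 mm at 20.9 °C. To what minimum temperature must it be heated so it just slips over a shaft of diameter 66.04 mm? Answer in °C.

Required Δd = 66.04 − 65.91 = 0.13 mm
Δd = αd₀ΔT ⇒ ΔT = Δd/(αd₀) = 0.13 / (12×10⁻⁶ × 65.91) = 164.37 K
T_min = 20.9 + 164.37 = 185.27 °C

T = 185 °C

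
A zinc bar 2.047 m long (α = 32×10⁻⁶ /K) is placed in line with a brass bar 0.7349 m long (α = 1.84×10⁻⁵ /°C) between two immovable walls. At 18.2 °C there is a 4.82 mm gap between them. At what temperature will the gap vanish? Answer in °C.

α₁L₁ = 6.5504×10⁻⁵ m/K, α₂L₂ = 1.352216×10⁻⁵ m/K → total 7.902616×10⁻⁵ m/K
ΔT = g/(α₁L₁+α₂L₂) = 4.82×10⁻³ / 7.902616×10⁻⁵ = 60.992 K
T = 18.2 + 60.992 = 79.192 °C

T = 79.2 °C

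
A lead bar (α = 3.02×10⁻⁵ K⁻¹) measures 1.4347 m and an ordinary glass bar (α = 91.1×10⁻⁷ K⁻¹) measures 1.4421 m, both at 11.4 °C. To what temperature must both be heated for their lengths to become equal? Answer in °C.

L₁(1 + α₁ΔT) = L₂(1 + α₂ΔT) ⇒ ΔT = (L₂ − L₁)/(α₁L₁ − α₂L₂)
L₂ − L₁ = 1.4421 − 1.4347 = 7.40×10⁻³ m
α₁L₁ − α₂L₂ = 3.02×10⁻⁵×1.4347 − 91.1×10⁻⁷×1.4421 = 3.0190409×10⁻⁵ m/K
ΔT = 7.40×10⁻³ / 3.0190409×10⁻⁵ = 245.111 K
T = 11.4 + 245.111 = 256.511 °C

T = 256.5 °C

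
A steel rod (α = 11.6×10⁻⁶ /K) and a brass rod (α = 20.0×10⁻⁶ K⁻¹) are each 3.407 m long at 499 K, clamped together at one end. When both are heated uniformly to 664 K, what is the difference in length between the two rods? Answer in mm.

ΔT = 165 K
steel: ΔL = 11.6×10⁻⁶ × 3.407 m × 165 = 6.5210×10⁻³ m = 6.5210 mm
brass: ΔL = 20.0×10⁻⁶ × 3.407 m × 165 = 1.1243×10⁻² m = 11.243 mm
difference = 11.243 − 6.5210 = 4.722 mm

4.72 mm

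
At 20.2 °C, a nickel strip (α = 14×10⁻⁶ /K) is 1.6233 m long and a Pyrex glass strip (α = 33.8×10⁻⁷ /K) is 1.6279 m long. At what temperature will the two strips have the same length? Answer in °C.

Equal length when α₁L₁ΔT − α₂L₂ΔT = L₂ − L₁ = 4.60×10⁻³ m
α₁L₁ = 2.27262×10⁻⁵, α₂L₂ = 5.502302×10⁻⁶ → Δ(αL) = 1.7223898×10⁻⁵ m/K
ΔT = 4.60×10⁻³ / 1.7223898×10⁻⁵ = 267.071 K, so T = 20.2 + 267.071 = 287.271 °C

T = 287.3 °C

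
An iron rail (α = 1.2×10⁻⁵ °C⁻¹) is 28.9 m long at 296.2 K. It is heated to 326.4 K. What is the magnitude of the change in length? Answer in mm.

ΔL = 10.5 mm

|ΔT| = |326.4 − 296.2| = 30.2 K
ΔL = αL₀ΔT = (1.2×10⁻⁵)(28.9)(30.2) = 1.05×10⁻² m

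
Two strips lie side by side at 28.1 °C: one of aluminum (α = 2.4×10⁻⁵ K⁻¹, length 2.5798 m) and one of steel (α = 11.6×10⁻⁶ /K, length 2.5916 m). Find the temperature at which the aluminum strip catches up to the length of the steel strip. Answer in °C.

Equal length when α₁L₁ΔT − α₂L₂ΔT = L₂ − L₁ = 1.18×10⁻² m
α₁L₁ = 6.19152×10⁻⁵, α₂L₂ = 3.006256×10⁻⁵ → Δ(αL) = 3.185264×10⁻⁵ m/K
ΔT = 1.18×10⁻² / 3.185264×10⁻⁵ = 370.456 K, so T = 28.1 + 370.456 = 398.556 °C

T = 398.6 °C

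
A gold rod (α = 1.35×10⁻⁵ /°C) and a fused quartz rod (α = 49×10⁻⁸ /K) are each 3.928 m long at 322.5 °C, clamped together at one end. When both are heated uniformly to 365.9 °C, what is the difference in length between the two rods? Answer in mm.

2.22 mm

ΔT = 43.4 K
gold: ΔL = 1.35×10⁻⁵ × 3.928 m × 43.4 = 2.3014×10⁻³ m = 2.3014 mm
fused quartz: ΔL = 49×10⁻⁸ × 3.928 m × 43.4 = 8.3533×10⁻⁵ m = 0.083533 mm
difference = 2.3014 − 0.083533 = 2.217867 mm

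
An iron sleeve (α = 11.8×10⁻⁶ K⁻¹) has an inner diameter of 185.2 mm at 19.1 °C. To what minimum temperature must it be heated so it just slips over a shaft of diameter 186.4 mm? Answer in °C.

Required Δd = 186.4 − 185.2 = 1.2 mm
Δd = αd₀ΔT ⇒ ΔT = Δd/(αd₀) = 1.2 / (11.8×10⁻⁶ × 185.2) = 549.11 K
T_min = 19.1 + 549.11 = 568.21 °C

T = 568 °C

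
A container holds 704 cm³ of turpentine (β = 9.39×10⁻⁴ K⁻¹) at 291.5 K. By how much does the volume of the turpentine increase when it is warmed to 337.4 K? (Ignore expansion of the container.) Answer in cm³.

ΔV = 30.3 cm³

|ΔT| = |337.4 − 291.5| = 45.9 K
ΔV = βV₀ΔT = (9.39×10⁻⁴)(704)(45.9) = 30.3 cm³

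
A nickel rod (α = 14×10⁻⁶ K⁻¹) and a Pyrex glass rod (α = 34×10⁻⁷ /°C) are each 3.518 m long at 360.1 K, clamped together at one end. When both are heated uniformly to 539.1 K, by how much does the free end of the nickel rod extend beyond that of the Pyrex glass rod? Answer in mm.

6.68 mm

ΔT = 179.0 K
nickel: ΔL = 14×10⁻⁶ × 3.518 m × 179.0 = 8.8161×10⁻³ m = 8.8161 mm
Pyrex glass: ΔL = 34×10⁻⁷ × 3.518 m × 179.0 = 2.1411×10⁻³ m = 2.1411 mm
difference = 8.8161 − 2.1411 = 6.6750 mm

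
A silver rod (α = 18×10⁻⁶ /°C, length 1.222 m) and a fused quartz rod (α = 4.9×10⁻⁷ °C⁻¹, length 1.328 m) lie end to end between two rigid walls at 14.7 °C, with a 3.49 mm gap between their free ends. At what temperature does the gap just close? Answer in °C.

T = 169 °C

α₁L₁ = 2.1996×10⁻⁵ m/K, α₂L₂ = 6.5072×10⁻⁷ m/K → total 2.264672×10⁻⁵ m/K
ΔT = g/(α₁L₁+α₂L₂) = 3.49×10⁻³ / 2.264672×10⁻⁵ = 154.11 K
T = 14.7 + 154.11 = 168.81 °C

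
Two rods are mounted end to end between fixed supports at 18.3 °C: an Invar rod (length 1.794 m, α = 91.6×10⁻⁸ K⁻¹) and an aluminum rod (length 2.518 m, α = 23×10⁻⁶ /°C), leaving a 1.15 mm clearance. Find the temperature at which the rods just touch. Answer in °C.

T = 37.6 °C

α₁L₁ = 1.643304×10⁻⁶ m/K, α₂L₂ = 5.7914×10⁻⁵ m/K → total 5.9557304×10⁻⁵ m/K
ΔT = g/(α₁L₁+α₂L₂) = 1.15×10⁻³ / 5.9557304×10⁻⁵ = 19.309 K
T = 18.3 + 19.309 = 37.609 °C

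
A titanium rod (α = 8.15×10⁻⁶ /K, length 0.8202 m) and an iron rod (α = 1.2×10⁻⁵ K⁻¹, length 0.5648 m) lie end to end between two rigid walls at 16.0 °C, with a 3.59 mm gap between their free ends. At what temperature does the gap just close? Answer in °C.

T = 283 °C

α₁L₁ = 6.68463×10⁻⁶ m/K, α₂L₂ = 6.7776×10⁻⁶ m/K → total 1.346223×10⁻⁵ m/K
ΔT = g/(α₁L₁+α₂L₂) = 3.59×10⁻³ / 1.346223×10⁻⁵ = 266.67 K
T = 16.0 + 266.67 = 282.67 °C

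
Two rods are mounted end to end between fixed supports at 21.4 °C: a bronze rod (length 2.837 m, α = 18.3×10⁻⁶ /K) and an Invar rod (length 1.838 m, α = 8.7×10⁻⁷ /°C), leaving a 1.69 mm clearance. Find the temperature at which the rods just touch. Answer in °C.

Gap closes when ΔL₁ + ΔL₂ = 1.69 mm = 1.69×10⁻³ m
(α₁L₁ + α₂L₂)ΔT = g
α₁L₁ + α₂L₂ = 18.3×10⁻⁶×2.837 + 8.7×10⁻⁷×1.838 = 5.351616×10⁻⁵ m/K
ΔT = 1.69×10⁻³ / 5.351616×10⁻⁵ = 31.579 K
T = 21.4 + 31.579 = 52.979 °C

T = 53.0 °C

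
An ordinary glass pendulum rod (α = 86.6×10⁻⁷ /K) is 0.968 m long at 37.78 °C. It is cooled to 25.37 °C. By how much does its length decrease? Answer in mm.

|ΔT| = |25.37 − 37.78| = 12.41 K
ΔL = αL₀ΔT = (86.6×10⁻⁷)(0.968)(12.41) = 1.04×10⁻⁴ m

ΔL = 0.104 mm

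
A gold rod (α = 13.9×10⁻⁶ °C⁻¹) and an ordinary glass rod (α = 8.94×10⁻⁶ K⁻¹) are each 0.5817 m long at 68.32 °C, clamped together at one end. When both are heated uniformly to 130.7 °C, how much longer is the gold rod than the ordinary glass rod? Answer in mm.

0.180 mm

ΔT = 62.38 K
gold: ΔL = 13.9×10⁻⁶ × 0.5817 m × 62.38 = 5.0438×10⁻⁴ m = 0.50438 mm
ordinary glass: ΔL = 8.94×10⁻⁶ × 0.5817 m × 62.38 = 3.2440×10⁻⁴ m = 0.32440 mm
difference = 0.50438 − 0.32440 = 0.17998 mm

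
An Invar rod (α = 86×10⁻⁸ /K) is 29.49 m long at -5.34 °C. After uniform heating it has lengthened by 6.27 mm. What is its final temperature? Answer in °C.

T = 242 °C

ΔL = αL₀ΔT ⇒ ΔT = ΔL / (αL₀)
ΔT = 6.27×10⁻³ m / (86×10⁻⁸ × 29.49 m) = 247.23 K
T = -5.34 + 247.23 = 241.89 °C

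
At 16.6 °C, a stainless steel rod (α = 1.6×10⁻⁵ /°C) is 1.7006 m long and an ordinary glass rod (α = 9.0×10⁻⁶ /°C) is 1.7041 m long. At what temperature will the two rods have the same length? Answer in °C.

T = 311.4 °C

Equal length when α₁L₁ΔT − α₂L₂ΔT = L₂ − L₁ = 3.50×10⁻³ m
α₁L₁ = 2.72096×10⁻⁵, α₂L₂ = 1.53369×10⁻⁵ → Δ(αL) = 1.18727×10⁻⁵ m/K
ΔT = 3.50×10⁻³ / 1.18727×10⁻⁵ = 294.794 K, so T = 16.6 + 294.794 = 311.394 °C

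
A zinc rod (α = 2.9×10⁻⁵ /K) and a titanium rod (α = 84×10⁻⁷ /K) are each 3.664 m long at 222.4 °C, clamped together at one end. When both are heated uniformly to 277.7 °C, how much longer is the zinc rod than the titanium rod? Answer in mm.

ΔT = 55.3 K
zinc: ΔL = 2.9×10⁻⁵ × 3.664 m × 55.3 = 5.8760×10⁻³ m = 5.8760 mm
titanium: ΔL = 84×10⁻⁷ × 3.664 m × 55.3 = 1.7020×10⁻³ m = 1.7020 mm
difference = 5.8760 − 1.7020 = 4.174 mm

4.17 mm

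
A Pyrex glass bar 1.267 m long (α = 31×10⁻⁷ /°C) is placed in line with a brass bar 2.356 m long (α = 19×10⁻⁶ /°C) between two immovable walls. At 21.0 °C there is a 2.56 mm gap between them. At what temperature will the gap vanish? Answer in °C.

α₁L₁ = 3.9277×10⁻⁶ m/K, α₂L₂ = 4.4764×10⁻⁵ m/K → total 4.86917×10⁻⁵ m/K
ΔT = g/(α₁L₁+α₂L₂) = 2.56×10⁻³ / 4.86917×10⁻⁵ = 52.576 K
T = 21.0 + 52.576 = 73.576 °C

T = 73.6 °C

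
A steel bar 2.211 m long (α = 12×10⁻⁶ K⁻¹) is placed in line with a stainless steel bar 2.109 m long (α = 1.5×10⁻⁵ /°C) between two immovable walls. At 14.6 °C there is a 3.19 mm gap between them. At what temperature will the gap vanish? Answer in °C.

T = 69.4 °C

α₁L₁ = 2.6532×10⁻⁵ m/K, α₂L₂ = 3.1635×10⁻⁵ m/K → total 5.8167×10⁻⁵ m/K
ΔT = g/(α₁L₁+α₂L₂) = 3.19×10⁻³ / 5.8167×10⁻⁵ = 54.842 K
T = 14.6 + 54.842 = 69.442 °C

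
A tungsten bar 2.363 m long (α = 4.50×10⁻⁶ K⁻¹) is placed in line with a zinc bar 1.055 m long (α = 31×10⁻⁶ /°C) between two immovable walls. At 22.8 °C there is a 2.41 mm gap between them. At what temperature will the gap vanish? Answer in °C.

T = 78.4 °C

Gap closes when ΔL₁ + ΔL₂ = 2.41 mm = 2.41×10⁻³ m
(α₁L₁ + α₂L₂)ΔT = g
α₁L₁ + α₂L₂ = 4.50×10⁻⁶×2.363 + 31×10⁻⁶×1.055 = 4.33385×10⁻⁵ m/K
ΔT = 2.41×10⁻³ / 4.33385×10⁻⁵ = 55.609 K
T = 22.8 + 55.609 = 78.409 °C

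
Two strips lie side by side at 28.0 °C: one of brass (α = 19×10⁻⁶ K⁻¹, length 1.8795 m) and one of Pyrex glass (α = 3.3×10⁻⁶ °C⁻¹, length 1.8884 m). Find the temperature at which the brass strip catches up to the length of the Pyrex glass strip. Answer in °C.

L₁(1 + α₁ΔT) = L₂(1 + α₂ΔT) ⇒ ΔT = (L₂ − L₁)/(α₁L₁ − α₂L₂)
L₂ − L₁ = 1.8884 − 1.8795 = 8.90×10⁻³ m
α₁L₁ − α₂L₂ = 19×10⁻⁶×1.8795 − 3.3×10⁻⁶×1.8884 = 2.947878×10⁻⁵ m/K
ΔT = 8.90×10⁻³ / 2.947878×10⁻⁵ = 301.912 K
T = 28.0 + 301.912 = 329.912 °C

T = 329.9 °C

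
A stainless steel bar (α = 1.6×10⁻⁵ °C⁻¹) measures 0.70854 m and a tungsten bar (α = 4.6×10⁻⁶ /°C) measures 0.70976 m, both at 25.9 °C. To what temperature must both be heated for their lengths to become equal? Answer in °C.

T = 177.0 °C

Equal length when α₁L₁ΔT − α₂L₂ΔT = L₂ − L₁ = 1.22×10⁻³ m
α₁L₁ = 1.133664×10⁻⁵, α₂L₂ = 3.264896×10⁻⁶ → Δ(αL) = 8.071744×10⁻⁶ m/K
ΔT = 1.22×10⁻³ / 8.071744×10⁻⁶ = 151.145 K, so T = 25.9 + 151.145 = 177.045 °C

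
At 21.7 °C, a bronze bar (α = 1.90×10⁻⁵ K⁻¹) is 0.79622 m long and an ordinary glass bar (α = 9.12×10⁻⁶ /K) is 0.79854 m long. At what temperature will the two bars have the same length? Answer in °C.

Equal length when α₁L₁ΔT − α₂L₂ΔT = L₂ − L₁ = 2.32×10⁻³ m
α₁L₁ = 1.512818×10⁻⁵, α₂L₂ = 7.2826848×10⁻⁶ → Δ(αL) = 7.8454952×10⁻⁶ m/K
ΔT = 2.32×10⁻³ / 7.8454952×10⁻⁶ = 295.711 K, so T = 21.7 + 295.711 = 317.411 °C

T = 317.4 °C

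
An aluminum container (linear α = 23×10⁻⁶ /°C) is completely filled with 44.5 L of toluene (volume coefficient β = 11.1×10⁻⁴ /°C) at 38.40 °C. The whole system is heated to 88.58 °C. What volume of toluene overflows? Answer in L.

The container also expands: β_container ≈ 3α = 6.9×10⁻⁵ /K
Net overflow = V₀(β_liq − 3α_cont)ΔT
β − 3α = 1.11×10⁻³ − 6.9×10⁻⁵ = 1.041×10⁻³ /K; ΔT = 50.18 K
ΔV = 44.5 × 1.041×10⁻³ × 50.18 = 2.32 L

2.32 L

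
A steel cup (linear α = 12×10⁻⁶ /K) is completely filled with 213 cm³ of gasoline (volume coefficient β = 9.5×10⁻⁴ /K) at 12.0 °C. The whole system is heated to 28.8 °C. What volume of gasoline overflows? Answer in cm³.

3.27 cm³

The cup also expands: β_container ≈ 3α = 3.6×10⁻⁵ /K
Net overflow = V₀(β_liq − 3α_cont)ΔT
β − 3α = 9.50×10⁻⁴ − 3.6×10⁻⁵ = 9.14×10⁻⁴ /K; ΔT = 16.8 K
ΔV = 213 × 9.14×10⁻⁴ × 16.8 = 3.27 cm³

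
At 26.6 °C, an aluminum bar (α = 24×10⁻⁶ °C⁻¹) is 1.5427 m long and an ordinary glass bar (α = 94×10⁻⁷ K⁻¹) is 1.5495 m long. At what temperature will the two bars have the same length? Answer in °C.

L₁(1 + α₁ΔT) = L₂(1 + α₂ΔT) ⇒ ΔT = (L₂ − L₁)/(α₁L₁ − α₂L₂)
L₂ − L₁ = 1.5495 − 1.5427 = 6.80×10⁻³ m
α₁L₁ − α₂L₂ = 24×10⁻⁶×1.5427 − 94×10⁻⁷×1.5495 = 2.24595×10⁻⁵ m/K
ΔT = 6.80×10⁻³ / 2.24595×10⁻⁵ = 302.767 K
T = 26.6 + 302.767 = 329.367 °C

T = 329.4 °C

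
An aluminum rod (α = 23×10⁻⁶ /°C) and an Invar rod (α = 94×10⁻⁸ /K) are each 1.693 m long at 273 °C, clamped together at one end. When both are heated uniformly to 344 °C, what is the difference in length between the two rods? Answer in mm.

2.65 mm

ΔT = 71 K
aluminum: ΔL = 23×10⁻⁶ × 1.693 m × 71 = 2.7647×10⁻³ m = 2.7647 mm
Invar: ΔL = 94×10⁻⁸ × 1.693 m × 71 = 1.1299×10⁻⁴ m = 0.11299 mm
difference = 2.7647 − 0.11299 = 2.65171 mm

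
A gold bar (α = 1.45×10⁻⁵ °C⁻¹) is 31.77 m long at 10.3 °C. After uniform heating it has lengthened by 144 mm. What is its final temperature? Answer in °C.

T = 323 °C

ΔL = αL₀ΔT ⇒ ΔT = ΔL / (αL₀)
ΔT = 144×10⁻³ m / (1.45×10⁻⁵ × 31.77 m) = 312.59 K
T = 10.3 + 312.59 = 322.89 °C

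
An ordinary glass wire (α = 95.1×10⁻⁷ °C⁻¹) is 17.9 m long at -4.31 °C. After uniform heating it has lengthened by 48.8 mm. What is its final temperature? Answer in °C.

ΔL = αL₀ΔT ⇒ ΔT = ΔL / (αL₀)
ΔT = 48.8×10⁻³ m / (95.1×10⁻⁷ × 17.9 m) = 286.67 K
T = -4.31 + 286.67 = 282.36 °C

T = 282 °C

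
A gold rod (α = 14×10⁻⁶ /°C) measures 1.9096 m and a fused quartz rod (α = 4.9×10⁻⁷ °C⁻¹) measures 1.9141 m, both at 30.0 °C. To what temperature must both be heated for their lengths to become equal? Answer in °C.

T = 204.4 °C

Equal length when α₁L₁ΔT − α₂L₂ΔT = L₂ − L₁ = 4.50×10⁻³ m
α₁L₁ = 2.67344×10⁻⁵, α₂L₂ = 9.37909×10⁻⁷ → Δ(αL) = 2.5796491×10⁻⁵ m/K
ΔT = 4.50×10⁻³ / 2.5796491×10⁻⁵ = 174.442 K, so T = 30.0 + 174.442 = 204.442 °C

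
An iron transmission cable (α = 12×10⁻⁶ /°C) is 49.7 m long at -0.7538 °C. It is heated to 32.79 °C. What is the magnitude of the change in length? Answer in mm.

|ΔT| = |32.79 − (-0.7538)| = 33.5438 K
ΔL = αL₀ΔT = (12×10⁻⁶)(49.7)(33.5438) = 2.00×10⁻² m

ΔL = 20.0 mm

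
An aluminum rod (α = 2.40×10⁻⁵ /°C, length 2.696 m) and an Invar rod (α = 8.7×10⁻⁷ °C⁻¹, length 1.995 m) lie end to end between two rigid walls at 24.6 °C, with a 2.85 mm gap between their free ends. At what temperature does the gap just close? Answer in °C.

α₁L₁ = 6.4704×10⁻⁵ m/K, α₂L₂ = 1.73565×10⁻⁶ m/K → total 6.643965×10⁻⁵ m/K
ΔT = g/(α₁L₁+α₂L₂) = 2.85×10⁻³ / 6.643965×10⁻⁵ = 42.896 K
T = 24.6 + 42.896 = 67.496 °C

T = 67.5 °C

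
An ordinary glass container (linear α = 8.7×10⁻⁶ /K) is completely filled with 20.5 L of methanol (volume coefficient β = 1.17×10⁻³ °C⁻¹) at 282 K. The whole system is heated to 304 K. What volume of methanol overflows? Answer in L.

The container also expands: β_container ≈ 3α = 2.61×10⁻⁵ /K
Net overflow = V₀(β_liq − 3α_cont)ΔT
β − 3α = 1.17×10⁻³ − 2.61×10⁻⁵ = 1.1439×10⁻³ /K; ΔT = 22 K
ΔV = 20.5 × 1.1439×10⁻³ × 22 = 0.516 L

0.516 L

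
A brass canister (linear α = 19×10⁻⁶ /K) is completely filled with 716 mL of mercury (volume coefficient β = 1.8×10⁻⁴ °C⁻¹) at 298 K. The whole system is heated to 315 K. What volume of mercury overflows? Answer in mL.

The canister also expands: β_container ≈ 3α = 5.7×10⁻⁵ /K
Net overflow = V₀(β_liq − 3α_cont)ΔT
β − 3α = 1.80×10⁻⁴ − 5.7×10⁻⁵ = 1.23×10⁻⁴ /K; ΔT = 17 K
ΔV = 716 × 1.23×10⁻⁴ × 17 = 1.50 mL

1.50 mL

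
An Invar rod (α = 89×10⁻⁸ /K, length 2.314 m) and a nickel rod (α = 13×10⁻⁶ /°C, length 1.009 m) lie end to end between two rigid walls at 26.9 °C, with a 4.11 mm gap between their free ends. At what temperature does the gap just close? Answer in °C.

T = 298 °C

α₁L₁ = 2.05946×10⁻⁶ m/K, α₂L₂ = 1.3117×10⁻⁵ m/K → total 1.517646×10⁻⁵ m/K
ΔT = g/(α₁L₁+α₂L₂) = 4.11×10⁻³ / 1.517646×10⁻⁵ = 270.81 K
T = 26.9 + 270.81 = 297.71 °C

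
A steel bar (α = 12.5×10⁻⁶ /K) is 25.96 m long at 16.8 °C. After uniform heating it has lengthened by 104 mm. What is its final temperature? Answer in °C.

T = 337 °C

ΔL = αL₀ΔT ⇒ ΔT = ΔL / (αL₀)
ΔT = 104×10⁻³ m / (12.5×10⁻⁶ × 25.96 m) = 320.49 K
T = 16.8 + 320.49 = 337.29 °C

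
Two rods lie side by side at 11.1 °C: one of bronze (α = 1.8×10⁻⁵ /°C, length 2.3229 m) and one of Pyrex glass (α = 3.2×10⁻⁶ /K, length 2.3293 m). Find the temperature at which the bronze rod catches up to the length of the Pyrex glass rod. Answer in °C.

T = 197.4 °C

Equal length when α₁L₁ΔT − α₂L₂ΔT = L₂ − L₁ = 6.40×10⁻³ m
α₁L₁ = 4.18122×10⁻⁵, α₂L₂ = 7.45376×10⁻⁶ → Δ(αL) = 3.435844×10⁻⁵ m/K
ΔT = 6.40×10⁻³ / 3.435844×10⁻⁵ = 186.272 K, so T = 11.1 + 186.272 = 197.372 °C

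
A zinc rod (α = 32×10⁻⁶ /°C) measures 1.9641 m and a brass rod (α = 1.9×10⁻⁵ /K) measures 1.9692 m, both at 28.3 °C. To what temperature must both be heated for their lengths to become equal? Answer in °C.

L₁(1 + α₁ΔT) = L₂(1 + α₂ΔT) ⇒ ΔT = (L₂ − L₁)/(α₁L₁ − α₂L₂)
L₂ − L₁ = 1.9692 − 1.9641 = 5.10×10⁻³ m
α₁L₁ − α₂L₂ = 32×10⁻⁶×1.9641 − 1.9×10⁻⁵×1.9692 = 2.54364×10⁻⁵ m/K
ΔT = 5.10×10⁻³ / 2.54364×10⁻⁵ = 200.500 K
T = 28.3 + 200.500 = 228.800 °C

T = 228.8 °C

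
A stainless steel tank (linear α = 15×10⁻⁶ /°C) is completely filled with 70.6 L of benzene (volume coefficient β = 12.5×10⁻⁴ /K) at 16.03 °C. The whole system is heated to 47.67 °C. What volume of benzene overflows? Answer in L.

2.69 L

The tank also expands: β_container ≈ 3α = 4.5×10⁻⁵ /K
Net overflow = V₀(β_liq − 3α_cont)ΔT
β − 3α = 1.25×10⁻³ − 4.5×10⁻⁵ = 1.205×10⁻³ /K; ΔT = 31.64 K
ΔV = 70.6 × 1.205×10⁻³ × 31.64 = 2.69 L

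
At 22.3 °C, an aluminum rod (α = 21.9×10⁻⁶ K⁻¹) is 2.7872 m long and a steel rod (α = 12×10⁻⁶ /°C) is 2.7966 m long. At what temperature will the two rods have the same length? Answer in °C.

Equal length when α₁L₁ΔT − α₂L₂ΔT = L₂ − L₁ = 9.40×10⁻³ m
α₁L₁ = 6.103968×10⁻⁵, α₂L₂ = 3.35592×10⁻⁵ → Δ(αL) = 2.748048×10⁻⁵ m/K
ΔT = 9.40×10⁻³ / 2.748048×10⁻⁵ = 342.061 K, so T = 22.3 + 342.061 = 364.361 °C

T = 364.4 °C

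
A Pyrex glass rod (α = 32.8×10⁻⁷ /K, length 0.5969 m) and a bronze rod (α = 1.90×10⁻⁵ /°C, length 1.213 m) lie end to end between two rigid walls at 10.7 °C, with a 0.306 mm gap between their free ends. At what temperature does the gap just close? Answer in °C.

T = 22.9 °C

Gap closes when ΔL₁ + ΔL₂ = 0.306 mm = 3.06×10⁻⁴ m
(α₁L₁ + α₂L₂)ΔT = g
α₁L₁ + α₂L₂ = 32.8×10⁻⁷×0.5969 + 1.90×10⁻⁵×1.213 = 2.5004832×10⁻⁵ m/K
ΔT = 3.06×10⁻⁴ / 2.5004832×10⁻⁵ = 12.238 K
T = 10.7 + 12.238 = 22.938 °C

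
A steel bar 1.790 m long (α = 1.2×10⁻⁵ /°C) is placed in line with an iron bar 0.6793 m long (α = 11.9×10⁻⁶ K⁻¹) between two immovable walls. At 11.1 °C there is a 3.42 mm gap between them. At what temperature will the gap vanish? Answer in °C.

T = 127 °C

α₁L₁ = 2.148×10⁻⁵ m/K, α₂L₂ = 8.08367×10⁻⁶ m/K → total 2.956367×10⁻⁵ m/K
ΔT = g/(α₁L₁+α₂L₂) = 3.42×10⁻³ / 2.956367×10⁻⁵ = 115.68 K
T = 11.1 + 115.68 = 126.78 °C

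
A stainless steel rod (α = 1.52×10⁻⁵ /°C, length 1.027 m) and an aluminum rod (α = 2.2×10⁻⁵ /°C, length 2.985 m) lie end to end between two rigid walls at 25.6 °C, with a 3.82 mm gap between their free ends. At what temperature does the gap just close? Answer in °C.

Gap closes when ΔL₁ + ΔL₂ = 3.82 mm = 3.82×10⁻³ m
(α₁L₁ + α₂L₂)ΔT = g
α₁L₁ + α₂L₂ = 1.52×10⁻⁵×1.027 + 2.2×10⁻⁵×2.985 = 8.12804×10⁻⁵ m/K
ΔT = 3.82×10⁻³ / 8.12804×10⁻⁵ = 46.998 K
T = 25.6 + 46.998 = 72.598 °C

T = 72.6 °C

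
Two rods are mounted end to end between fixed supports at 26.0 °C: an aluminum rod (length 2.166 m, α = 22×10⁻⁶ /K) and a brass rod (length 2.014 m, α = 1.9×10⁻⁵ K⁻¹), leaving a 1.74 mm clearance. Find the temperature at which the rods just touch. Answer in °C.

α₁L₁ = 4.7652×10⁻⁵ m/K, α₂L₂ = 3.8266×10⁻⁵ m/K → total 8.5918×10⁻⁵ m/K
ΔT = g/(α₁L₁+α₂L₂) = 1.74×10⁻³ / 8.5918×10⁻⁵ = 20.252 K
T = 26.0 + 20.252 = 46.252 °C

T = 46.3 °C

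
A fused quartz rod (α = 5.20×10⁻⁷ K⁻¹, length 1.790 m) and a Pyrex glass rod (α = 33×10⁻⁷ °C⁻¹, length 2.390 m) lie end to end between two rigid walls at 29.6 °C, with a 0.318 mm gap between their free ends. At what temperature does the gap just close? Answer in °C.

T = 65.7 °C

Gap closes when ΔL₁ + ΔL₂ = 0.318 mm = 3.18×10⁻⁴ m
(α₁L₁ + α₂L₂)ΔT = g
α₁L₁ + α₂L₂ = 5.20×10⁻⁷×1.790 + 33×10⁻⁷×2.390 = 8.8178×10⁻⁶ m/K
ΔT = 3.18×10⁻⁴ / 8.8178×10⁻⁶ = 36.063 K
T = 29.6 + 36.063 = 65.663 °C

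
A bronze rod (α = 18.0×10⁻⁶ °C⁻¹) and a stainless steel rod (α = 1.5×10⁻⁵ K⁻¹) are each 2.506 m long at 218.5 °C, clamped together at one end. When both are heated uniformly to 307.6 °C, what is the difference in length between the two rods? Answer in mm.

0.670 mm

ΔT = 89.1 K
bronze: ΔL = 18.0×10⁻⁶ × 2.506 m × 89.1 = 4.0191×10⁻³ m = 4.0191 mm
stainless steel: ΔL = 1.5×10⁻⁵ × 2.506 m × 89.1 = 3.3493×10⁻³ m = 3.3493 mm
difference = 4.0191 − 3.3493 = 0.6698 mm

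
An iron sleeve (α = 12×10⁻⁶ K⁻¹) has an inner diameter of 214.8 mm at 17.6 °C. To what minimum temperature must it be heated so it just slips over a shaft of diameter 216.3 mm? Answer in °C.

Required Δd = 216.3 − 214.8 = 1.5 mm
Δd = αd₀ΔT ⇒ ΔT = Δd/(αd₀) = 1.5 / (12×10⁻⁶ × 214.8) = 581.94 K
T_min = 17.6 + 581.94 = 599.54 °C

T = 600 °C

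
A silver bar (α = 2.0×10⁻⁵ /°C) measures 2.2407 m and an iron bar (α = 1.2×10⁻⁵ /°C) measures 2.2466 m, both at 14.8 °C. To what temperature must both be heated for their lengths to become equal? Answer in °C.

Equal length when α₁L₁ΔT − α₂L₂ΔT = L₂ − L₁ = 5.90×10⁻³ m
α₁L₁ = 4.4814×10⁻⁵, α₂L₂ = 2.69592×10⁻⁵ → Δ(αL) = 1.78548×10⁻⁵ m/K
ΔT = 5.90×10⁻³ / 1.78548×10⁻⁵ = 330.443 K, so T = 14.8 + 330.443 = 345.243 °C

T = 345.2 °C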